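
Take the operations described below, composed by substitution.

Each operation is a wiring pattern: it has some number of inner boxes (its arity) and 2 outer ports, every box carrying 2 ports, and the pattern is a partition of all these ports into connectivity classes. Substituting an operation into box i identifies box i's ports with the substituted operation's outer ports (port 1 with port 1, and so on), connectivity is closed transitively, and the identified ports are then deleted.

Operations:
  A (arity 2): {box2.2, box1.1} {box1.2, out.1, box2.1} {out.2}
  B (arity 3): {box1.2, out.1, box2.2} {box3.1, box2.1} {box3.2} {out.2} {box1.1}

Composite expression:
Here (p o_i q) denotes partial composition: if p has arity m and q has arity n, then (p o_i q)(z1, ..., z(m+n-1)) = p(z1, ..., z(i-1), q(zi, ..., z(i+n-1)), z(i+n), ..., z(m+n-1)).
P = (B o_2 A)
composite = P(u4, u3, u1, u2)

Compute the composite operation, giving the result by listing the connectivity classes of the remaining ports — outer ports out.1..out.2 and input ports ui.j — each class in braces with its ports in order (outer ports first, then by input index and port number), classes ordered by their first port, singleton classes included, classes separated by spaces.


{out.1, u4.2} {out.2} {u1.1, u2.1, u3.2} {u1.2, u3.1} {u2.2} {u4.1}

Treat the ports identified at B as solder joints: merge, then drop.
the subtree at A composes to {out.1, u1.1, u3.2} {out.2} {u1.2, u3.1} on (u3, u1); out.j = own outer ports
the subtree at B composes to {out.1, u4.2} {out.2} {u1.1, u2.1, u3.2} {u1.2, u3.1} {u2.2} {u4.1} on (u4, u3, u1, u2); out.j = own outer ports


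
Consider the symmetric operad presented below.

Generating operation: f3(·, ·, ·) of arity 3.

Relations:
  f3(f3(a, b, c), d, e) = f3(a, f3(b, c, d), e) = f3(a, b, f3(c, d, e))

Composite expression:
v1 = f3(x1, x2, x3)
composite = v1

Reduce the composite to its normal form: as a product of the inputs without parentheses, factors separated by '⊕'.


The f3-tree's shape is irrelevant; the x-reading-order decides.
f3(x1, x2, x3) flattens to x1 ⊕ x2 ⊕ x3

x1 ⊕ x2 ⊕ x3


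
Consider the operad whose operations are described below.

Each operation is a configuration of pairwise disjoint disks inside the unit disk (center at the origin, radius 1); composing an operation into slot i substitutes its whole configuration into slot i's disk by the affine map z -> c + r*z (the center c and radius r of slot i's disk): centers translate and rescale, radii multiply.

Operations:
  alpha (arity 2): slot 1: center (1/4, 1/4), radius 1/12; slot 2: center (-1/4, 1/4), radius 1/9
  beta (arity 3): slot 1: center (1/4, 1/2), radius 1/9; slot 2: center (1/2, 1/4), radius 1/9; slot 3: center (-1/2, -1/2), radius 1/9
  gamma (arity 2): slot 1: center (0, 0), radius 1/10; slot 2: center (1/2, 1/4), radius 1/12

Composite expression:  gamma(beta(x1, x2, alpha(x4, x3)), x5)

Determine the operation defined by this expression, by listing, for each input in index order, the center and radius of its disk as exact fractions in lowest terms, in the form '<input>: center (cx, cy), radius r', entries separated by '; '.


Only the slot chain above each x matters under gamma; compose those maps.
x1: after 2 affine steps, its disk has center (1/40, 1/20), radius 1/90
x2: after 2 affine steps, its disk has center (1/20, 1/40), radius 1/90
x4: after 3 affine steps, its disk has center (-17/360, -17/360), radius 1/1080
x3: after 3 affine steps, its disk has center (-19/360, -17/360), radius 1/810
x5: after 1 affine step, its disk has center (1/2, 1/4), radius 1/12

x1: center (1/40, 1/20), radius 1/90; x2: center (1/20, 1/40), radius 1/90; x3: center (-19/360, -17/360), radius 1/810; x4: center (-17/360, -17/360), radius 1/1080; x5: center (1/2, 1/4), radius 1/12


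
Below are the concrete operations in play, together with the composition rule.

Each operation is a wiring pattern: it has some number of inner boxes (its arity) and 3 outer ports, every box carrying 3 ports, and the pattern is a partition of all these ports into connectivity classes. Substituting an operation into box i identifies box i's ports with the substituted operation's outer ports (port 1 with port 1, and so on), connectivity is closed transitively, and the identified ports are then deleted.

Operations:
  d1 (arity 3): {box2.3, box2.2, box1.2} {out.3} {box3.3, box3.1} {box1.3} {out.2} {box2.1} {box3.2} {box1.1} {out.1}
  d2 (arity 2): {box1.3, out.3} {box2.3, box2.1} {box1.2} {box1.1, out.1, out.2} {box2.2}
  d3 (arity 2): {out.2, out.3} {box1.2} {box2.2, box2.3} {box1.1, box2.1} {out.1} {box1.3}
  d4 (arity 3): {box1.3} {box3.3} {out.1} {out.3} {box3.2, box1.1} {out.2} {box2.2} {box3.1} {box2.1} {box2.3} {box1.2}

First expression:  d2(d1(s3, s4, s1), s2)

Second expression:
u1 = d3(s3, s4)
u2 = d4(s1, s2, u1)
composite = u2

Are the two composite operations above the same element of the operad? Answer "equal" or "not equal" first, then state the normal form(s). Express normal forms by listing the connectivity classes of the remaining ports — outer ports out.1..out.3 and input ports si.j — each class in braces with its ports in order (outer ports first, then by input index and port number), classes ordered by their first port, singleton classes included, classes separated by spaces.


The first expression reduces to {out.1, out.2} {out.3} {s1.1, s1.3} {s1.2} {s2.1, s2.3} {s2.2} {s3.1} {s3.2, s4.2, s4.3} {s3.3} {s4.1}
The second expression reduces to {out.1} {out.2} {out.3} {s1.1} {s1.2} {s1.3} {s2.1} {s2.2} {s2.3} {s3.1, s4.1} {s3.2} {s3.3} {s4.2, s4.3}
The forms do not match — not equal.

not equal; first: {out.1, out.2} {out.3} {s1.1, s1.3} {s1.2} {s2.1, s2.3} {s2.2} {s3.1} {s3.2, s4.2, s4.3} {s3.3} {s4.1}; second: {out.1} {out.2} {out.3} {s1.1} {s1.2} {s1.3} {s2.1} {s2.2} {s2.3} {s3.1, s4.1} {s3.2} {s3.3} {s4.2, s4.3}


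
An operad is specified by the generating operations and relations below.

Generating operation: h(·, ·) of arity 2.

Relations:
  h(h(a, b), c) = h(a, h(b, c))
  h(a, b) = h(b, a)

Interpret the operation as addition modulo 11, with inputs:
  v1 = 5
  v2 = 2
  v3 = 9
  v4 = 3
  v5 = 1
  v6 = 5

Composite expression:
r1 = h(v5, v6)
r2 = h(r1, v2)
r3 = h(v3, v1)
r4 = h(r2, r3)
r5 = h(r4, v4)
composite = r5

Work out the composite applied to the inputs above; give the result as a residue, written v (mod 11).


3 (mod 11)

h(v5, v6) = 6
h(h(v5, v6), v2) = 8
h(v3, v1) = 3
h(h(h(v5, v6), v2), h(v3, v1)) = 0
h(h(h(h(v5, v6), v2), h(v3, v1)), v4) = 3


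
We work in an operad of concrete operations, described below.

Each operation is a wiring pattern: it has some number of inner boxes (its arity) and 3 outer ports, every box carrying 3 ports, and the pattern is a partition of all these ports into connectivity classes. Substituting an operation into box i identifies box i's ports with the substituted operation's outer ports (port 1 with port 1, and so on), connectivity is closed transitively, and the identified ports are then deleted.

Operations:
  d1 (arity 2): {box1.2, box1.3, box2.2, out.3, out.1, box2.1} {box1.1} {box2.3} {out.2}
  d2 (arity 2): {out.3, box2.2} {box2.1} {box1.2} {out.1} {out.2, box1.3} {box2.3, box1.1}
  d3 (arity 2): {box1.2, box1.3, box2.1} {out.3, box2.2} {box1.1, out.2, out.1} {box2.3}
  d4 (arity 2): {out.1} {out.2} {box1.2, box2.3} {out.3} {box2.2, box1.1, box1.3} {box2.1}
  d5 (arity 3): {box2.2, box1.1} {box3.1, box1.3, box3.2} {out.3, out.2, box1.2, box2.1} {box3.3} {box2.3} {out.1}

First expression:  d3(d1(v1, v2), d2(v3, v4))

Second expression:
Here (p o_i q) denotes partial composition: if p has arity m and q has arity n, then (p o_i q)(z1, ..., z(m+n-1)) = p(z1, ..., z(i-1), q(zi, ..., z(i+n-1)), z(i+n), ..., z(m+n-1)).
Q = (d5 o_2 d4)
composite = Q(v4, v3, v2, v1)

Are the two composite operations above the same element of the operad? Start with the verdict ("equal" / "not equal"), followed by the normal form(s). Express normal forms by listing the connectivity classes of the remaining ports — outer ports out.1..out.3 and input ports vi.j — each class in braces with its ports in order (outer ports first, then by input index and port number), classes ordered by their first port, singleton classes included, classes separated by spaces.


The first composite normalizes to {out.1, out.2, v1.2, v1.3, v2.1, v2.2} {out.3, v3.3} {v1.1} {v2.3} {v3.1, v4.3} {v3.2} {v4.1} {v4.2}
The second composite normalizes to {out.1} {out.2, out.3, v4.2} {v1.1, v1.2, v4.3} {v1.3} {v2.1} {v2.2, v3.1, v3.3} {v2.3, v3.2} {v4.1}
Distinct normal forms: not equal.

not equal; the first gives {out.1, out.2, v1.2, v1.3, v2.1, v2.2} {out.3, v3.3} {v1.1} {v2.3} {v3.1, v4.3} {v3.2} {v4.1} {v4.2} and the second {out.1} {out.2, out.3, v4.2} {v1.1, v1.2, v4.3} {v1.3} {v2.1} {v2.2, v3.1, v3.3} {v2.3, v3.2} {v4.1}


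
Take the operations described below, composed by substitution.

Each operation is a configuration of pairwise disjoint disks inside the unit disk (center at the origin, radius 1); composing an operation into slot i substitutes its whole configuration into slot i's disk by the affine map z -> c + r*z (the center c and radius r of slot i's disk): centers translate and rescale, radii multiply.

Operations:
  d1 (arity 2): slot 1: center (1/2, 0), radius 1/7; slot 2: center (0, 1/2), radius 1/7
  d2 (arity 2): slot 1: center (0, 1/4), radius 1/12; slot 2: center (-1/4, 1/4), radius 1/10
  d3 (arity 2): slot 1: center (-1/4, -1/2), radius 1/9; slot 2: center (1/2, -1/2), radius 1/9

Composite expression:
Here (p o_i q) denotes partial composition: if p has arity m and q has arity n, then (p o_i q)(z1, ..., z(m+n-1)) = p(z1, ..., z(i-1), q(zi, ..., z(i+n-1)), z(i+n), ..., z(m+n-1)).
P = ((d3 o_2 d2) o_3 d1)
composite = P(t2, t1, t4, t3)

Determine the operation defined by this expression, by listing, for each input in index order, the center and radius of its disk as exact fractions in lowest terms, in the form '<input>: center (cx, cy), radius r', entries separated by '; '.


t1: center (1/2, -17/36), radius 1/108; t2: center (-1/4, -1/2), radius 1/9; t3: center (17/36, -7/15), radius 1/630; t4: center (43/90, -17/36), radius 1/630


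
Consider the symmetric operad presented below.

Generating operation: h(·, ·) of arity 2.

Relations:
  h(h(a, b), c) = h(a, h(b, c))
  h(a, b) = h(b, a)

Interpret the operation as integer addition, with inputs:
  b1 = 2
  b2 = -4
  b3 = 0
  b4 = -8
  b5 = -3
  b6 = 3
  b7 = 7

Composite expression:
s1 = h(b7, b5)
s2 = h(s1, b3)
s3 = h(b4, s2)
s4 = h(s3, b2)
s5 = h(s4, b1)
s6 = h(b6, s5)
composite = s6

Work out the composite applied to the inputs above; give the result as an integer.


-3


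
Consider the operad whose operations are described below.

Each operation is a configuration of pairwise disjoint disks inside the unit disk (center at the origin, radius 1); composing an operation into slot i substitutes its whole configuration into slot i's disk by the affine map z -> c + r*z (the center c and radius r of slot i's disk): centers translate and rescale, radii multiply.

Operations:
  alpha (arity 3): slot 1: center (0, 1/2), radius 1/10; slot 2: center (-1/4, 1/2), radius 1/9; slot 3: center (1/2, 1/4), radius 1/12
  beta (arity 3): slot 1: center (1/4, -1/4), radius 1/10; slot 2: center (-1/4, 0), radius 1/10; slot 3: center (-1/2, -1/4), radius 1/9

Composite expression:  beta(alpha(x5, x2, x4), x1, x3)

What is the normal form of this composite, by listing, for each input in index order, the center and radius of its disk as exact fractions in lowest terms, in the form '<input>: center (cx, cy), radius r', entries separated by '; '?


x1: center (-1/4, 0), radius 1/10; x2: center (9/40, -1/5), radius 1/90; x3: center (-1/2, -1/4), radius 1/9; x4: center (3/10, -9/40), radius 1/120; x5: center (1/4, -1/5), radius 1/100

Only the slot chain above each x matters under beta; compose those maps.
x5 passes through 2 substitutions, ending at center (1/4, -1/5), radius 1/100
x2 passes through 2 substitutions, ending at center (9/40, -1/5), radius 1/90
x4 passes through 2 substitutions, ending at center (3/10, -9/40), radius 1/120
x1 passes through 1 substitution, ending at center (-1/4, 0), radius 1/10
x3 passes through 1 substitution, ending at center (-1/2, -1/4), radius 1/9


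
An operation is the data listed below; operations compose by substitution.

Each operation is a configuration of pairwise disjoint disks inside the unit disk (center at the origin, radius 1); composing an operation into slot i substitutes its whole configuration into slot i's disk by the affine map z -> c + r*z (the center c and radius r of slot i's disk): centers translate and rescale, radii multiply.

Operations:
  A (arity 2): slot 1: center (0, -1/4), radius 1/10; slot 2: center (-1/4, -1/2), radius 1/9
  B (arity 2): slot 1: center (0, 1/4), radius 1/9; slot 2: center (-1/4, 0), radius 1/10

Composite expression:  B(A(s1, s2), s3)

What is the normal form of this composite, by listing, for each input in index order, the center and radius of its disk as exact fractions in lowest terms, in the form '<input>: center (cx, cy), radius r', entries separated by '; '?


Only the slot chain above each s matters under B; compose those maps.
s1: after 2 affine steps, its disk has center (0, 2/9), radius 1/90
s2: after 2 affine steps, its disk has center (-1/36, 7/36), radius 1/81
s3: after 1 affine step, its disk has center (-1/4, 0), radius 1/10

s1: center (0, 2/9), radius 1/90; s2: center (-1/36, 7/36), radius 1/81; s3: center (-1/4, 0), radius 1/10


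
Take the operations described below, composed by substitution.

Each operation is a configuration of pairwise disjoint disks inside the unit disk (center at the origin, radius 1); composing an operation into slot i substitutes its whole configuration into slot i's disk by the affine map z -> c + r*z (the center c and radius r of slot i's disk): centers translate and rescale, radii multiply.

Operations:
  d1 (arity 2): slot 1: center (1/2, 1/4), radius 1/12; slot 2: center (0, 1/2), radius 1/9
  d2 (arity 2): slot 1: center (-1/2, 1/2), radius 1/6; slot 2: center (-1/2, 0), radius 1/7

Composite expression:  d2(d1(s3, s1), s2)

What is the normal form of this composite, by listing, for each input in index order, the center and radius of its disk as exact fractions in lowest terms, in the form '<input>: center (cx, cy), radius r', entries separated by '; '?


s1: center (-1/2, 7/12), radius 1/54; s2: center (-1/2, 0), radius 1/7; s3: center (-5/12, 13/24), radius 1/72

Nesting under d2 composes maps z -> c + r*z down each s-path.
s3 passes through 2 substitutions, ending at center (-5/12, 13/24), radius 1/72
s1 passes through 2 substitutions, ending at center (-1/2, 7/12), radius 1/54
s2 passes through 1 substitution, ending at center (-1/2, 0), radius 1/7


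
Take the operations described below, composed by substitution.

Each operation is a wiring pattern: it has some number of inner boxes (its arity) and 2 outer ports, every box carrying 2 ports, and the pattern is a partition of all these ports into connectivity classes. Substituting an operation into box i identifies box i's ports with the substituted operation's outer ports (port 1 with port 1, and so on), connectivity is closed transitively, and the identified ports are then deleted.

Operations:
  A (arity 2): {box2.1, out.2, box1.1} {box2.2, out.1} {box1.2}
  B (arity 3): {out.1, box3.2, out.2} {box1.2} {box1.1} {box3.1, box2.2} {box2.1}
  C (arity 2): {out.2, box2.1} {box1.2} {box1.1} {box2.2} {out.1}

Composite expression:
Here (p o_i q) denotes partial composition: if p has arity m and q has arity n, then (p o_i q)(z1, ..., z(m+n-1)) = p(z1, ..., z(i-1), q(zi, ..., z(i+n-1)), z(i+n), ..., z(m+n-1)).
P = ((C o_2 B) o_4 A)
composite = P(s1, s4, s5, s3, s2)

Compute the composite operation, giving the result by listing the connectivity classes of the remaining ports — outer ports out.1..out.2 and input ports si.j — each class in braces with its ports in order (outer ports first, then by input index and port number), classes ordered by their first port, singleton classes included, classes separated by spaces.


{out.1} {out.2, s2.1, s3.1} {s1.1} {s1.2} {s2.2, s5.2} {s3.2} {s4.1} {s4.2} {s5.1}

Substituting into C glues patterns; closure does the rest.
the subtree at A composes to {out.1, s2.2} {out.2, s2.1, s3.1} {s3.2} on (s3, s2); out.j = own outer ports
the subtree at B composes to {out.1, out.2, s2.1, s3.1} {s2.2, s5.2} {s3.2} {s4.1} {s4.2} {s5.1} on (s4, s5, s3, s2); out.j = own outer ports
the subtree at C composes to {out.1} {out.2, s2.1, s3.1} {s1.1} {s1.2} {s2.2, s5.2} {s3.2} {s4.1} {s4.2} {s5.1} on (s1, s4, s5, s3, s2); out.j = own outer ports


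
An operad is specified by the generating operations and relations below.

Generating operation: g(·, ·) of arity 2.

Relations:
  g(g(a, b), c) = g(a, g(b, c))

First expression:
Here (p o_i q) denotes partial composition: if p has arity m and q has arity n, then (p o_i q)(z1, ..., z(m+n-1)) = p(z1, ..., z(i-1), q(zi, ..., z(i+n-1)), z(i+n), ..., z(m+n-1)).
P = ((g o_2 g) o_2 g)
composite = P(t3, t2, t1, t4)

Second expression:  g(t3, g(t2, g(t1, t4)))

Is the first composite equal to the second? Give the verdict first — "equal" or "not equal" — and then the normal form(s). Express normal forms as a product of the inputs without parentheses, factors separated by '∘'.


The first composite normalizes to t3 ∘ t2 ∘ t1 ∘ t4
The second composite normalizes to t3 ∘ t2 ∘ t1 ∘ t4
The normal forms match — equal.

equal; both compose to t3 ∘ t2 ∘ t1 ∘ t4


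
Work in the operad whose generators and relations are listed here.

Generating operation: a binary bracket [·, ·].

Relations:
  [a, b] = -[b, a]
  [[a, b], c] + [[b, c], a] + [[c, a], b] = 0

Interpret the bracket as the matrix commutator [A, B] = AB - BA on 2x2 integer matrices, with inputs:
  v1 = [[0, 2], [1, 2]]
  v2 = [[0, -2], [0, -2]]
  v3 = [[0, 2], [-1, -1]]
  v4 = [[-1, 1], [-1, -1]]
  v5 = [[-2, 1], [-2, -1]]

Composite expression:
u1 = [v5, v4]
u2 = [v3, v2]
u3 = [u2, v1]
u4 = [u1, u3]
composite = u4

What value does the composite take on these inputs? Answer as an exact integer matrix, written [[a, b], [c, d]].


[[-28, -44], [-12, 28]]

[v5, v4] = [[1, -1], [-1, -1]]
[v3, v2] = [[-2, -6], [-2, 2]]
[[v3, v2], v1] = [[-2, -20], [8, 2]]
[[v5, v4], [[v3, v2], v1]] = [[-28, -44], [-12, 28]]


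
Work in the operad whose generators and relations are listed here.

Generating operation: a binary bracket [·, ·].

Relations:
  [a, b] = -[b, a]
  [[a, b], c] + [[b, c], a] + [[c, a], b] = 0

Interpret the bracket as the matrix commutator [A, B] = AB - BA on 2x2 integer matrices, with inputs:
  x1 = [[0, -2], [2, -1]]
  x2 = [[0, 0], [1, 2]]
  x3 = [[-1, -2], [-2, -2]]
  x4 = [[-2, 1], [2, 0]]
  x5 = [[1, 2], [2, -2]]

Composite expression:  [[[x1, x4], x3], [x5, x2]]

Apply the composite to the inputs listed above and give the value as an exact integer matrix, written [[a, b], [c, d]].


[[-69, -156], [-204, 69]]

[x1, x4] = [[-6, -3], [-6, 6]]
[[x1, x4], x3] = [[-6, 27], [-30, 6]]
[x5, x2] = [[2, 4], [-7, -2]]
[[[x1, x4], x3], [x5, x2]] = [[-69, -156], [-204, 69]]


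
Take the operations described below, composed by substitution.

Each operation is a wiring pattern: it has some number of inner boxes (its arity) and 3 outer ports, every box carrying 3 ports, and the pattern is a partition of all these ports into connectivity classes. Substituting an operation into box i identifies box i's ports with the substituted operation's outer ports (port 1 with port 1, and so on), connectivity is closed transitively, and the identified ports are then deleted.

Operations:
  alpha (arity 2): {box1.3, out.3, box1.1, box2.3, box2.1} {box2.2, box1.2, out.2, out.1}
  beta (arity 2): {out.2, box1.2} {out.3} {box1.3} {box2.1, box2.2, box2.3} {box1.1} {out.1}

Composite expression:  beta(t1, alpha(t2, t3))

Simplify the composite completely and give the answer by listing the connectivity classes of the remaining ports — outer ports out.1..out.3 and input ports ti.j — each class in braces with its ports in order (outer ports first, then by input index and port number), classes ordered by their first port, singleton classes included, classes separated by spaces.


{out.1} {out.2, t1.2} {out.3} {t1.1} {t1.3} {t2.1, t2.2, t2.3, t3.1, t3.2, t3.3}

Two ports join when wires chain via beta-identified ports.
composing alpha on (t2, t3), with out.j its own outer ports: {out.1, out.2, t2.2, t3.2} {out.3, t2.1, t2.3, t3.1, t3.3}
composing beta on (t1, t2, t3), with out.j its own outer ports: {out.1} {out.2, t1.2} {out.3} {t1.1} {t1.3} {t2.1, t2.2, t2.3, t3.1, t3.2, t3.3}


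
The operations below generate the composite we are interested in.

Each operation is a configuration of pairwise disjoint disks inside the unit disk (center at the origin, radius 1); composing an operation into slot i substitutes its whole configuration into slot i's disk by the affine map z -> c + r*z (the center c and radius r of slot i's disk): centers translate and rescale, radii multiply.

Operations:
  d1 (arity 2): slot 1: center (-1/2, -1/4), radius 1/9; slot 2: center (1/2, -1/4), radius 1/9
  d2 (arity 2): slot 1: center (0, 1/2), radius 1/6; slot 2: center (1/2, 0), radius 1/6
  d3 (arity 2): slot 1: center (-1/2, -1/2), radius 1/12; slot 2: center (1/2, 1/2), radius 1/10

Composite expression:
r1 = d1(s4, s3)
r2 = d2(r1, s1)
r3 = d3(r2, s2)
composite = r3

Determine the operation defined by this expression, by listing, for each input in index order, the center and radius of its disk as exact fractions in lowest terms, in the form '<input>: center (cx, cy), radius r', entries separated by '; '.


s1: center (-11/24, -1/2), radius 1/72; s2: center (1/2, 1/2), radius 1/10; s3: center (-71/144, -133/288), radius 1/648; s4: center (-73/144, -133/288), radius 1/648

Below d3, radii multiply path by path; the s-disk centers shift.
s4 passes through 3 substitutions, ending at center (-73/144, -133/288), radius 1/648
s3 passes through 3 substitutions, ending at center (-71/144, -133/288), radius 1/648
s1 passes through 2 substitutions, ending at center (-11/24, -1/2), radius 1/72
s2 passes through 1 substitution, ending at center (1/2, 1/2), radius 1/10


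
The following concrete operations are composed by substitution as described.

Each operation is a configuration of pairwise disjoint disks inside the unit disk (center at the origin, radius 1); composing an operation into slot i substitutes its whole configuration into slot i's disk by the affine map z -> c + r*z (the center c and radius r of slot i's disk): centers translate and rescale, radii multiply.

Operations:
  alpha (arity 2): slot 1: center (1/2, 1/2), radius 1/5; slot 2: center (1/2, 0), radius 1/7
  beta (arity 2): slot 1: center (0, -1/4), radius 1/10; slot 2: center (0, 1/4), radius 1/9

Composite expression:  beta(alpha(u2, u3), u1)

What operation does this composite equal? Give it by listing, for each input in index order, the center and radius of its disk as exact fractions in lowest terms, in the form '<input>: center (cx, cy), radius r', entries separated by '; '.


u1: center (0, 1/4), radius 1/9; u2: center (1/20, -1/5), radius 1/50; u3: center (1/20, -1/4), radius 1/70


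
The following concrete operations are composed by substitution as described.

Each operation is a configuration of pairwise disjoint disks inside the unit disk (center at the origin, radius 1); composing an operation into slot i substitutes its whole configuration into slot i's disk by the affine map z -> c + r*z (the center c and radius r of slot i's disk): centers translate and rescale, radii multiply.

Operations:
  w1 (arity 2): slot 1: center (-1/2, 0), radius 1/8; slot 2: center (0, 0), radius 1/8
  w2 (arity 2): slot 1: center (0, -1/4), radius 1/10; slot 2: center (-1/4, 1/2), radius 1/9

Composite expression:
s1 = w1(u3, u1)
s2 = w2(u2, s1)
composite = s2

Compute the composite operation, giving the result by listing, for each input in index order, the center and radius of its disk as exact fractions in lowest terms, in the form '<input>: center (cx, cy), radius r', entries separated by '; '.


Follow each u-input down from w2: c' goes to c + r*c', radius to r*r'.
tracing u2 down its 1-map path: center (0, -1/4), radius 1/10
tracing u3 down its 2-map path: center (-11/36, 1/2), radius 1/72
tracing u1 down its 2-map path: center (-1/4, 1/2), radius 1/72

u1: center (-1/4, 1/2), radius 1/72; u2: center (0, -1/4), radius 1/10; u3: center (-11/36, 1/2), radius 1/72


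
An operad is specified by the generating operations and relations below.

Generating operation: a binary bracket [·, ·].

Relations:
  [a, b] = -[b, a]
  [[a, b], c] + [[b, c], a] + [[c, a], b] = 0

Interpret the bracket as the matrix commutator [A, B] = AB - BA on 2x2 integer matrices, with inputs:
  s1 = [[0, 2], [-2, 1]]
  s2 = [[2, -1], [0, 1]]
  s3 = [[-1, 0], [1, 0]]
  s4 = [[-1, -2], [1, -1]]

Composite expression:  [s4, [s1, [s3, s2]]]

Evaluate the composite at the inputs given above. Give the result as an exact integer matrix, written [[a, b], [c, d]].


[s3, s2] = [[1, 1], [1, -1]]
[s1, [s3, s2]] = [[4, -5], [-3, -4]]
[s4, [s1, [s3, s2]]] = [[11, 16], [8, -11]]

[[11, 16], [8, -11]]


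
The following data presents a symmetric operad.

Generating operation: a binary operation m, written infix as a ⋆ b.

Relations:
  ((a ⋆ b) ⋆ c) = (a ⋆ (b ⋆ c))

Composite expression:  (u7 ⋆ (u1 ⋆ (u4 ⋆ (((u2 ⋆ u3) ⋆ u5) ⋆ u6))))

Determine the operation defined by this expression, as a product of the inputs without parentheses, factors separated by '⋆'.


u7 ⋆ u1 ⋆ u4 ⋆ u2 ⋆ u3 ⋆ u5 ⋆ u6

Under associativity of m, the answer is the u's in reading order.
(u2 ⋆ u3) spells out as u2 ⋆ u3
((u2 ⋆ u3) ⋆ u5) spells out as u2 ⋆ u3 ⋆ u5
(((u2 ⋆ u3) ⋆ u5) ⋆ u6) spells out as u2 ⋆ u3 ⋆ u5 ⋆ u6
(u4 ⋆ (((u2 ⋆ u3) ⋆ u5) ⋆ u6)) spells out as u4 ⋆ u2 ⋆ u3 ⋆ u5 ⋆ u6
(u1 ⋆ (u4 ⋆ (((u2 ⋆ u3) ⋆ u5) ⋆ u6))) spells out as u1 ⋆ u4 ⋆ u2 ⋆ u3 ⋆ u5 ⋆ u6
(u7 ⋆ (u1 ⋆ (u4 ⋆ (((u2 ⋆ u3) ⋆ u5) ⋆ u6)))) spells out as u7 ⋆ u1 ⋆ u4 ⋆ u2 ⋆ u3 ⋆ u5 ⋆ u6


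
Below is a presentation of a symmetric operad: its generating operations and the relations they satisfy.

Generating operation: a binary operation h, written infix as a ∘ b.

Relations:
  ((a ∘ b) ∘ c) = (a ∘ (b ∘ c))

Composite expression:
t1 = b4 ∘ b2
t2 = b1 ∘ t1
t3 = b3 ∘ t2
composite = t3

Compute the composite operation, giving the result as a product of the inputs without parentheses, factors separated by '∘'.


b3 ∘ b1 ∘ b4 ∘ b2

Key point: h is associative — brackets drop, the b-order remains.
(b4 ∘ b2) collapses to b4 ∘ b2
(b1 ∘ (b4 ∘ b2)) collapses to b1 ∘ b4 ∘ b2
(b3 ∘ (b1 ∘ (b4 ∘ b2))) collapses to b3 ∘ b1 ∘ b4 ∘ b2


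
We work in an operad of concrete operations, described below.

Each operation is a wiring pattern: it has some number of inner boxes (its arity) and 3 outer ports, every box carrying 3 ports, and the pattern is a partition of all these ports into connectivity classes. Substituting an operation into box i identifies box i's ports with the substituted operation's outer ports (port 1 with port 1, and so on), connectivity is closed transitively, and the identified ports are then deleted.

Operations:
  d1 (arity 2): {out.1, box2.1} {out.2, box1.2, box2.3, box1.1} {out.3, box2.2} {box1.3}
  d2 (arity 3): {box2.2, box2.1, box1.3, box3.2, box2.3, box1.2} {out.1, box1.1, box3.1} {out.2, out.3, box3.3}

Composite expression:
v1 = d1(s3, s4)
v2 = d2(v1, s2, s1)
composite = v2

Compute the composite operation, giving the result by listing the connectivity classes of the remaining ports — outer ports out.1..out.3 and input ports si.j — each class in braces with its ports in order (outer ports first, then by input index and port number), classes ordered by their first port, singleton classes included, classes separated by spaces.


Reachability decides: close wires over d2-identified ports.
d1 over (s3, s4) gives {out.1, s4.1} {out.2, s3.1, s3.2, s4.3} {out.3, s4.2} {s3.3}, out.j being that stage's outer ports
d2 over (s3, s4, s2, s1) gives {out.1, s1.1, s4.1} {out.2, out.3, s1.3} {s1.2, s2.1, s2.2, s2.3, s3.1, s3.2, s4.2, s4.3} {s3.3}, out.j being that stage's outer ports

{out.1, s1.1, s4.1} {out.2, out.3, s1.3} {s1.2, s2.1, s2.2, s2.3, s3.1, s3.2, s4.2, s4.3} {s3.3}


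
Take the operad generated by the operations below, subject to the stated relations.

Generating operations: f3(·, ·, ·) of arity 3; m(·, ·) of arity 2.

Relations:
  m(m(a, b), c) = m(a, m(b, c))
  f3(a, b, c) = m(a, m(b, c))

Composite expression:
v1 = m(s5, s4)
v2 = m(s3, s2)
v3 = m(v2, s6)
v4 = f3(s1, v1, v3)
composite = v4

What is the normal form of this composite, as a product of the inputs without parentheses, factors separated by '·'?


s1 · s5 · s4 · s3 · s2 · s6

The f3-tree's shape is irrelevant; the s-reading-order decides.
m(s5, s4) unparenthesizes to s5 · s4
m(s3, s2) unparenthesizes to s3 · s2
m(m(s3, s2), s6) unparenthesizes to s3 · s2 · s6
f3(s1, m(s5, s4), m(m(s3, s2), s6)) unparenthesizes to s1 · s5 · s4 · s3 · s2 · s6


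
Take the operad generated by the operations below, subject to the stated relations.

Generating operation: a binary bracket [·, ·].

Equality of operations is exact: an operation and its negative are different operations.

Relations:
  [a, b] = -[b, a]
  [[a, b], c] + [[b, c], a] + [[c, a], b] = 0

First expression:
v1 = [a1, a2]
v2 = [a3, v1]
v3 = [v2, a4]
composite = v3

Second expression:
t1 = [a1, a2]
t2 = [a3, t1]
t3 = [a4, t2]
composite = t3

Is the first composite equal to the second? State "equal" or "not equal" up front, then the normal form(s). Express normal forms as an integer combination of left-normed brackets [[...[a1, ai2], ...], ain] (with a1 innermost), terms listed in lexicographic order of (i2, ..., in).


not equal; first: -[[[a1, a2], a3], a4]; second: [[[a1, a2], a3], a4]

Normal form of the first expression: -[[[a1, a2], a3], a4]
Normal form of the second expression: [[[a1, a2], a3], a4]
No match — not equal.


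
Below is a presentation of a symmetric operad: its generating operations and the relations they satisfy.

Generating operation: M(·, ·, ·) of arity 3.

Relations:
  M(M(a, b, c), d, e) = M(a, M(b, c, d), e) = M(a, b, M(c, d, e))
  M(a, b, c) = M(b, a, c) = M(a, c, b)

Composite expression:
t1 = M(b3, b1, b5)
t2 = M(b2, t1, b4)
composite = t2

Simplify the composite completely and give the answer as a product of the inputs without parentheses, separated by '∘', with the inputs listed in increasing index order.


b1 ∘ b2 ∘ b3 ∘ b4 ∘ b5

Reordering under M is free, so list the b-inputs canonically.
M(b3, b1, b5) spells out as b3 ∘ b1 ∘ b5
M(b2, M(b3, b1, b5), b4) spells out as b2 ∘ b3 ∘ b1 ∘ b5 ∘ b4
rearranged into index order: b1 ∘ b2 ∘ b3 ∘ b4 ∘ b5


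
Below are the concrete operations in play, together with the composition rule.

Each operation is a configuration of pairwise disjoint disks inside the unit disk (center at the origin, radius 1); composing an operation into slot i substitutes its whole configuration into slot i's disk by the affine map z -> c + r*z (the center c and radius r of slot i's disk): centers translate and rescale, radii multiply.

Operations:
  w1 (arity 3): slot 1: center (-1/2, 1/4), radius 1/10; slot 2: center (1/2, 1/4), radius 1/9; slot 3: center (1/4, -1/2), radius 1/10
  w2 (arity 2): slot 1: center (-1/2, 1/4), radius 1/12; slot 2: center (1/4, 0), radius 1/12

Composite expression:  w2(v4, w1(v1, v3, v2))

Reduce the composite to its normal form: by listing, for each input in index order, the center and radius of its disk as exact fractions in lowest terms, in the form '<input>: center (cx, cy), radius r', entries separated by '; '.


v1: center (5/24, 1/48), radius 1/120; v2: center (13/48, -1/24), radius 1/120; v3: center (7/24, 1/48), radius 1/108; v4: center (-1/2, 1/4), radius 1/12

Nesting under w2 composes maps z -> c + r*z down each v-path.
tracing v4 down its 1-map path: center (-1/2, 1/4), radius 1/12
tracing v1 down its 2-map path: center (5/24, 1/48), radius 1/120
tracing v3 down its 2-map path: center (7/24, 1/48), radius 1/108
tracing v2 down its 2-map path: center (13/48, -1/24), radius 1/120


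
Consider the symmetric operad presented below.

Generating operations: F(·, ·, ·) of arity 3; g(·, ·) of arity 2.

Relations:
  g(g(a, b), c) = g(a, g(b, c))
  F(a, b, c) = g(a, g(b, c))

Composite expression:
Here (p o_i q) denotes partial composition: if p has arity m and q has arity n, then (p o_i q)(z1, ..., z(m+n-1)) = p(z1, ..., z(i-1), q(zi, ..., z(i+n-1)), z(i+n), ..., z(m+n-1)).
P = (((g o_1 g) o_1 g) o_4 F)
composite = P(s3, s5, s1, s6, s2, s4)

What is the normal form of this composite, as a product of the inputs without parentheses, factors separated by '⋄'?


s3 ⋄ s5 ⋄ s1 ⋄ s6 ⋄ s2 ⋄ s4

The g-tree's shape is irrelevant; the s-reading-order decides.
g(s3, s5) spells out as s3 ⋄ s5
g(g(s3, s5), s1) spells out as s3 ⋄ s5 ⋄ s1
F(s6, s2, s4) spells out as s6 ⋄ s2 ⋄ s4
g(g(g(s3, s5), s1), F(s6, s2, s4)) spells out as s3 ⋄ s5 ⋄ s1 ⋄ s6 ⋄ s2 ⋄ s4


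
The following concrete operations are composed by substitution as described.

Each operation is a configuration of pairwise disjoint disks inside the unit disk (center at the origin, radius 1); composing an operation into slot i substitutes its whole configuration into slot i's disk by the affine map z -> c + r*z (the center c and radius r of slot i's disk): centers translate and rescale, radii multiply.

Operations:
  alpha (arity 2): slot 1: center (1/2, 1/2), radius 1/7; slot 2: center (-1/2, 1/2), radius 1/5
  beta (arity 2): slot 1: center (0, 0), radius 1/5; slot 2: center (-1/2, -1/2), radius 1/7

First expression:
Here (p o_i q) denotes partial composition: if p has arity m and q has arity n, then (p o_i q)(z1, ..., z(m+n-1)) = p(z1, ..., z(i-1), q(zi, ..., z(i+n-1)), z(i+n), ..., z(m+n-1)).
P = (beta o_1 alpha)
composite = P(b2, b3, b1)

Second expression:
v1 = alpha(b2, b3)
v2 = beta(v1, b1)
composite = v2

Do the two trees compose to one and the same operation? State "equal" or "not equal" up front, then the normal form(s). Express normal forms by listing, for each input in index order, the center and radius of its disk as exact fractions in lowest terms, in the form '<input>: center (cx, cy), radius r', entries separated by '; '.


equal: each reduces to b1: center (-1/2, -1/2), radius 1/7; b2: center (1/10, 1/10), radius 1/35; b3: center (-1/10, 1/10), radius 1/25

The first expression, normalized: b1: center (-1/2, -1/2), radius 1/7; b2: center (1/10, 1/10), radius 1/35; b3: center (-1/10, 1/10), radius 1/25
The second expression, normalized: b1: center (-1/2, -1/2), radius 1/7; b2: center (1/10, 1/10), radius 1/35; b3: center (-1/10, 1/10), radius 1/25
Same normal form: equal.


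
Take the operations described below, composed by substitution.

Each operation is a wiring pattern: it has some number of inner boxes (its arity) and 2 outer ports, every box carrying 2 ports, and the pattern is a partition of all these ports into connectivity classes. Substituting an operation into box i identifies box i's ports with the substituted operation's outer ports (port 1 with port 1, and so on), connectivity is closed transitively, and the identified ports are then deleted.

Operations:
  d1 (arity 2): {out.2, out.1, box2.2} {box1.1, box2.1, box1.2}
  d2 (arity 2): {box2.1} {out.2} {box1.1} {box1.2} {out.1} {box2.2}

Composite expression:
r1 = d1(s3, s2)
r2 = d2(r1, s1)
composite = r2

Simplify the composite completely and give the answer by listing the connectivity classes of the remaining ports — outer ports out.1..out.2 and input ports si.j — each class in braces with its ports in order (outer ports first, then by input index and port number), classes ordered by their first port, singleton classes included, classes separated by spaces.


Substituting into d2 glues patterns; closure does the rest.
the subtree at d1 composes to {out.1, out.2, s2.2} {s2.1, s3.1, s3.2} on (s3, s2); out.j = own outer ports
the subtree at d2 composes to {out.1} {out.2} {s1.1} {s1.2} {s2.1, s3.1, s3.2} {s2.2} on (s3, s2, s1); out.j = own outer ports

{out.1} {out.2} {s1.1} {s1.2} {s2.1, s3.1, s3.2} {s2.2}


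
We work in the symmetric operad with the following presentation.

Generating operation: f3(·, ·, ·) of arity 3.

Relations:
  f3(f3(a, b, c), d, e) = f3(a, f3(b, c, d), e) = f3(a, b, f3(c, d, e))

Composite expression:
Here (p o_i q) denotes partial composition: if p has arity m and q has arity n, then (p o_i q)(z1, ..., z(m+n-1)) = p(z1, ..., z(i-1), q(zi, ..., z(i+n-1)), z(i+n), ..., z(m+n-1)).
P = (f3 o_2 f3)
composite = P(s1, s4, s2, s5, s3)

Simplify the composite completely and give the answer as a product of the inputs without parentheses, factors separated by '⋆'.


s1 ⋆ s4 ⋆ s2 ⋆ s5 ⋆ s3

Key point: f3 is associative — brackets drop, the s-order remains.
f3(s4, s2, s5) flattens to s4 ⋆ s2 ⋆ s5
f3(s1, f3(s4, s2, s5), s3) flattens to s1 ⋆ s4 ⋆ s2 ⋆ s5 ⋆ s3


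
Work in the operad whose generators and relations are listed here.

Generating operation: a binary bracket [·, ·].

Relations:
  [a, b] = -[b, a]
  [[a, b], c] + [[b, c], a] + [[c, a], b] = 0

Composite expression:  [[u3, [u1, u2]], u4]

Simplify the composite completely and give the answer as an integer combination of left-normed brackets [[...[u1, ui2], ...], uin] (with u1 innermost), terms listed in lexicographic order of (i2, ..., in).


-[[[u1, u2], u3], u4]


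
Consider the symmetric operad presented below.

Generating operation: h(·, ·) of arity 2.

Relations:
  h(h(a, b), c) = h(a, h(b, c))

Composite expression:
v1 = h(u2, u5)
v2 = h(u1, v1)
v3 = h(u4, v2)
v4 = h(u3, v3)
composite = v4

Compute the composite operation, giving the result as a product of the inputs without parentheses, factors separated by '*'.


Associativity of h dissolves the nesting; only the u-input order survives.
h(u2, u5) reduces to u2 * u5
h(u1, h(u2, u5)) reduces to u1 * u2 * u5
h(u4, h(u1, h(u2, u5))) reduces to u4 * u1 * u2 * u5
h(u3, h(u4, h(u1, h(u2, u5)))) reduces to u3 * u4 * u1 * u2 * u5

u3 * u4 * u1 * u2 * u5


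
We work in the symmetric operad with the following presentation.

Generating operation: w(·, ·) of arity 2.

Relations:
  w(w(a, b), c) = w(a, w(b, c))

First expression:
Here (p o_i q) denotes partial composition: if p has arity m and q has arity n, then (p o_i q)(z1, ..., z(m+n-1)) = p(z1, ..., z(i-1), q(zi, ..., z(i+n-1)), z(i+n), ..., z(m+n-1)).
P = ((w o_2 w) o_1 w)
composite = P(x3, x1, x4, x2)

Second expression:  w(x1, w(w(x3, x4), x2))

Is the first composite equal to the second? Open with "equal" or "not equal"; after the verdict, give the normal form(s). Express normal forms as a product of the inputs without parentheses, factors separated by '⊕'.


not equal: they reduce to x3 ⊕ x1 ⊕ x4 ⊕ x2 and x1 ⊕ x3 ⊕ x4 ⊕ x2


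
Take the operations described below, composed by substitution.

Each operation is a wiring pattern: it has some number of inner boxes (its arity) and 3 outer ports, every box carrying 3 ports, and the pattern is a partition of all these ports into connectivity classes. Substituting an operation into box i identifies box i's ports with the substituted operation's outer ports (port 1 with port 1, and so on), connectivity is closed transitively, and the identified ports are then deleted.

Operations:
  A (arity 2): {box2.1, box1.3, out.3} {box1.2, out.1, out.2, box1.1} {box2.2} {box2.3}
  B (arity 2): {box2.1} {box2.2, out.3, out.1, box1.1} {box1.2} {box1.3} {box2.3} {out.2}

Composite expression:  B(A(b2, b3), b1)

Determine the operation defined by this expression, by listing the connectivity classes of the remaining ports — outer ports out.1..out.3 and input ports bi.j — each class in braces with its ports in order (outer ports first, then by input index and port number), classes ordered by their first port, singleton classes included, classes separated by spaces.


Connectivity passes through glued B-boundaries; trace each wire chain.
through A, on inputs (b2, b3): {out.1, out.2, b2.1, b2.2} {out.3, b2.3, b3.1} {b3.2} {b3.3} (out.j = stage outer ports)
through B, on inputs (b2, b3, b1): {out.1, out.3, b1.2, b2.1, b2.2} {out.2} {b1.1} {b1.3} {b2.3, b3.1} {b3.2} {b3.3} (out.j = stage outer ports)

{out.1, out.3, b1.2, b2.1, b2.2} {out.2} {b1.1} {b1.3} {b2.3, b3.1} {b3.2} {b3.3}
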